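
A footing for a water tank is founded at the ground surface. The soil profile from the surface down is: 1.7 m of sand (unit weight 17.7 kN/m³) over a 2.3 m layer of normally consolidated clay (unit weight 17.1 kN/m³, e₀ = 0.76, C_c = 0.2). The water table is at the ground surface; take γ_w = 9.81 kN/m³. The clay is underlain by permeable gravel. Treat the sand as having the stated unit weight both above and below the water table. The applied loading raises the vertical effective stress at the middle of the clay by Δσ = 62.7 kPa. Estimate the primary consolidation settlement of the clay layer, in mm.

S_c ≈ 154 mm

Mid-depth of clay below the ground surface: z = 1.7 + 2.3/2 = 2.85 m.
Total vertical stress at mid-clay: σ_v = 17.7×1.7 + 17.1×1.15 = 49.755 kPa.
Pore pressure: u = 9.81×(2.85 − 0) = 27.959 kPa.
Initial effective stress: σ'_0 = σ_v − u = 49.755 − 27.959 = 21.796 kPa.
Final effective stress: σ'_f = σ'_0 + Δσ = 21.796 + 62.7 = 84.496 kPa.
Normally consolidated clay, so the full stress increment lies on the virgin compression line:
S_c = C_c·H/(1+e₀)·log₁₀(σ'_f/σ'_0) = 0.2×2.3/(1+0.76)×log₁₀(84.496/21.796)
    = 0.26136 × 0.58846 = 0.1538 m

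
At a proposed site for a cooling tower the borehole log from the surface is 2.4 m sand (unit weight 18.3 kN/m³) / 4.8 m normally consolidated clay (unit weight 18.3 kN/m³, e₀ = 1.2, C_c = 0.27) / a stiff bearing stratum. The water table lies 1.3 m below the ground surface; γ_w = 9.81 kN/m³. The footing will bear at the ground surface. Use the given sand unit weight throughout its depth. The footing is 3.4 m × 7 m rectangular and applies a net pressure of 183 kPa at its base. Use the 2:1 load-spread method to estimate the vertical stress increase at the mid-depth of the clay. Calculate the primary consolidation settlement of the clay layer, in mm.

S_c ≈ 156 mm

Mid-depth of clay below the ground surface: z = 2.4 + 4.8/2 = 4.8 m.
Total vertical stress at mid-clay: σ_v = 18.3×2.4 + 18.3×2.4 = 87.84 kPa.
Pore pressure: u = 9.81×(4.8 − 1.3) = 34.335 kPa.
Initial effective stress: σ'_0 = σ_v − u = 87.84 − 34.335 = 53.505 kPa.
Stress increase at mid-clay by the 2:1 spreading method:
Δσ = qBL/((B+z)(L+z)) = 183×3.4×7/((3.4+4.8)(7+4.8)) = 45.012 kPa
Final effective stress: σ'_f = σ'_0 + Δσ = 53.505 + 45.012 = 98.517 kPa.
Normally consolidated clay, so the full stress increment lies on the virgin compression line:
S_c = C_c·H/(1+e₀)·log₁₀(σ'_f/σ'_0) = 0.27×4.8/(1+1.2)×log₁₀(98.517/53.505)
    = 0.58909 × 0.26512 = 0.1562 m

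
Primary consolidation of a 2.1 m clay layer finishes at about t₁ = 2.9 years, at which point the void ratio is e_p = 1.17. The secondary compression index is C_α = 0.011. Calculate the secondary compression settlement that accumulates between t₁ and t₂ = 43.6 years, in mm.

Secondary compression: S_s = C_α·H/(1+e_p)·log₁₀(t₂/t₁)
S_s = 0.011×2.1/(1+1.17)×log₁₀(43.6/2.9)
    = 0.01065 × 1.177 = 0.01253 m

S_s ≈ 12.5 mm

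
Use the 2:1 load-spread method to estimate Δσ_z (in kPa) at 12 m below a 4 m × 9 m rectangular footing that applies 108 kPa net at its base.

By the 2:1 method the load spreads at 1 horizontal : 2 vertical, so at depth z the loaded area has grown by z in each plan dimension:
Δσ = qBL/((B+z)(L+z)) = 108×4×9/((4+12)(9+12)) = 11.571 kPa

Δσ_z ≈ 11.6 kPa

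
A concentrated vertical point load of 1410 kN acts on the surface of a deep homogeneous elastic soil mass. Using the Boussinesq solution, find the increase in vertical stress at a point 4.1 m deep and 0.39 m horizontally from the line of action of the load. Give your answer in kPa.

Boussinesq vertical stress below a point load on an elastic half-space:
Δσ_z = 3P/(2πz²) · [1 + (r/z)²]^(−5/2)
r/z = 0.39/4.1 = 0.095122; [1+(r/z)²]^(−5/2) = 0.97773.
Δσ_z = 3×1410/(2π×4.1²) × 0.97773 = 40.049 × 0.97773 = 39.16 kPa

Δσ_z ≈ 39.2 kPa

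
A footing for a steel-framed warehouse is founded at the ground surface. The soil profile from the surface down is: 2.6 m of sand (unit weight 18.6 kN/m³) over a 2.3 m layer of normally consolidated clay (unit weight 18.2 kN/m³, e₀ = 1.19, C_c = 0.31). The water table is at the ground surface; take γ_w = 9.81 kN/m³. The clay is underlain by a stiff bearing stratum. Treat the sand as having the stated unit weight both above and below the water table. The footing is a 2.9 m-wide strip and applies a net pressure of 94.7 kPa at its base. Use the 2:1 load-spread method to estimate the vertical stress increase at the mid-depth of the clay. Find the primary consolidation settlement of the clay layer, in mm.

Mid-depth of clay below the ground surface: z = 2.6 + 2.3/2 = 3.75 m.
Total vertical stress at mid-clay: σ_v = 18.6×2.6 + 18.2×1.15 = 69.29 kPa.
Pore pressure: u = 9.81×(3.75 − 0) = 36.788 kPa.
Initial effective stress: σ'_0 = σ_v − u = 69.29 − 36.788 = 32.502 kPa.
Stress increase at mid-clay by the 2:1 spreading method:
Δσ = qB/(B+z) = 94.7×2.9/(2.9+3.75) = 41.298 kPa
Final effective stress: σ'_f = σ'_0 + Δσ = 32.502 + 41.298 = 73.8 kPa.
Normally consolidated clay, so the full stress increment lies on the virgin compression line:
S_c = C_c·H/(1+e₀)·log₁₀(σ'_f/σ'_0) = 0.31×2.3/(1+1.19)×log₁₀(73.8/32.502)
    = 0.32557 × 0.35615 = 0.116 m

S_c ≈ 116 mm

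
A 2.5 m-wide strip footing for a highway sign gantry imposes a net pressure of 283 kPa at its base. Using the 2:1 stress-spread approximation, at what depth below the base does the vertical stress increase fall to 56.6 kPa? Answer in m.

2:1 spreading — at depth z the loaded area has grown by z in each plan dimension:
qB/(B+z) = Δσ_z ⇒ z = qB/Δσ_z − B = 283×2.5/56.6 − 2.5 = 10 m

z ≈ 10 m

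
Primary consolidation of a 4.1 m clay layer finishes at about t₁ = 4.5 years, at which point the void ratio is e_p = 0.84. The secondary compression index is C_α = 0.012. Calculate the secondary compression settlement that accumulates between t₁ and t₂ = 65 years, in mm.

S_s ≈ 31 mm

Secondary compression: S_s = C_α·H/(1+e_p)·log₁₀(t₂/t₁)
S_s = 0.012×4.1/(1+0.84)×log₁₀(65/4.5)
    = 0.02674 × 1.16 = 0.03101 m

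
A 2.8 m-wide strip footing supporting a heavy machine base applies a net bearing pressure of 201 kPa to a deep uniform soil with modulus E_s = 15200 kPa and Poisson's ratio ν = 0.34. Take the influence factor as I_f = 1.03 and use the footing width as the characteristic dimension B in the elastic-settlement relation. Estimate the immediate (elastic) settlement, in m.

S_e ≈ 0.0337 m

Immediate (elastic) settlement: S_e = q·B·(1−ν²)/E_s · I_f.
S_e = 201 × 2.8 × (1 − 0.34²) / 15200 × 1.03
    = 201 × 2.8 × 0.8844 / 15200 × 1.03
    = 0.03373 m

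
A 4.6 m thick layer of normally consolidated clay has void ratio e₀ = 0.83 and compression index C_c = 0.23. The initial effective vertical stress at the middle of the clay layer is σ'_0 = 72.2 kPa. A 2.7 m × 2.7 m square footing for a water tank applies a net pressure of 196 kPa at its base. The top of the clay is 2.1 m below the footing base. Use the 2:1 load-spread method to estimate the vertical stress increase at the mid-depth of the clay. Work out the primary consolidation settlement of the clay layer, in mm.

Mid-depth of clay below the footing base: z = 2.1 + 4.6/2 = 4.4 m.
Stress increase at mid-clay by the 2:1 spreading method:
Δσ = qBL/((B+z)(L+z)) = 196×2.7×2.7/((2.7+4.4)(2.7+4.4)) = 28.344 kPa
Final effective stress: σ'_f = σ'_0 + Δσ = 72.2 + 28.344 = 100.54 kPa.
Normally consolidated clay, so the full stress increment lies on the virgin compression line:
S_c = C_c·H/(1+e₀)·log₁₀(σ'_f/σ'_0) = 0.23×4.6/(1+0.83)×log₁₀(100.54/72.2)
    = 0.57814 × 0.1438 = 0.08314 m

S_c ≈ 83.1 mm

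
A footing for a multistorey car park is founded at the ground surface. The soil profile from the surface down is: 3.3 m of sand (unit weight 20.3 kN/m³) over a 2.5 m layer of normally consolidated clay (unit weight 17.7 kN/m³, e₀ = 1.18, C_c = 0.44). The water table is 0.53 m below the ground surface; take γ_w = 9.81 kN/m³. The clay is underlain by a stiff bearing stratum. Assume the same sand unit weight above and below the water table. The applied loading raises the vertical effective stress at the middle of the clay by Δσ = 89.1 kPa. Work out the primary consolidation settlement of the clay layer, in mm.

S_c ≈ 225 mm

Mid-depth of clay below the ground surface: z = 3.3 + 2.5/2 = 4.55 m.
Total vertical stress at mid-clay: σ_v = 20.3×3.3 + 17.7×1.25 = 89.115 kPa.
Pore pressure: u = 9.81×(4.55 − 0.53) = 39.436 kPa.
Initial effective stress: σ'_0 = σ_v − u = 89.115 − 39.436 = 49.679 kPa.
Final effective stress: σ'_f = σ'_0 + Δσ = 49.679 + 89.1 = 138.78 kPa.
Normally consolidated clay, so the full stress increment lies on the virgin compression line:
S_c = C_c·H/(1+e₀)·log₁₀(σ'_f/σ'_0) = 0.44×2.5/(1+1.18)×log₁₀(138.78/49.679)
    = 0.50459 × 0.44615 = 0.2251 m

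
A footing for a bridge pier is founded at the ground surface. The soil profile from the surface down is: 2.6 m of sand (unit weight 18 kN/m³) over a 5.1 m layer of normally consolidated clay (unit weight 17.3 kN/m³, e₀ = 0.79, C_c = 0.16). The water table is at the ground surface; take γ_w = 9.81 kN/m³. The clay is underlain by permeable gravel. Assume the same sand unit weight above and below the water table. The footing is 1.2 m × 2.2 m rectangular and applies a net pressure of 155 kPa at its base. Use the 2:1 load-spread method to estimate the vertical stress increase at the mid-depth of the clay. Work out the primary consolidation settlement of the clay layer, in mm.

Mid-depth of clay below the ground surface: z = 2.6 + 5.1/2 = 5.15 m.
Total vertical stress at mid-clay: σ_v = 18×2.6 + 17.3×2.55 = 90.915 kPa.
Pore pressure: u = 9.81×(5.15 − 0) = 50.522 kPa.
Initial effective stress: σ'_0 = σ_v − u = 90.915 − 50.522 = 40.393 kPa.
Stress increase at mid-clay by the 2:1 spreading method:
Δσ = qBL/((B+z)(L+z)) = 155×1.2×2.2/((1.2+5.15)(2.2+5.15)) = 8.7675 kPa
Final effective stress: σ'_f = σ'_0 + Δσ = 40.393 + 8.7675 = 49.16 kPa.
Normally consolidated clay, so the full stress increment lies on the virgin compression line:
S_c = C_c·H/(1+e₀)·log₁₀(σ'_f/σ'_0) = 0.16×5.1/(1+0.79)×log₁₀(49.16/40.393)
    = 0.45587 × 0.085306 = 0.03889 m

S_c ≈ 38.9 mm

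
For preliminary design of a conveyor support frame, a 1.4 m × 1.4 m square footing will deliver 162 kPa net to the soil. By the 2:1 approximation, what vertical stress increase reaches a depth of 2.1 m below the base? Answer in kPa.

Δσ_z ≈ 25.9 kPa

By the 2:1 method the load spreads at 1 horizontal : 2 vertical, so at depth z the loaded area has grown by z in each plan dimension:
Δσ = qBL/((B+z)(L+z)) = 162×1.4×1.4/((1.4+2.1)(1.4+2.1)) = 25.92 kPa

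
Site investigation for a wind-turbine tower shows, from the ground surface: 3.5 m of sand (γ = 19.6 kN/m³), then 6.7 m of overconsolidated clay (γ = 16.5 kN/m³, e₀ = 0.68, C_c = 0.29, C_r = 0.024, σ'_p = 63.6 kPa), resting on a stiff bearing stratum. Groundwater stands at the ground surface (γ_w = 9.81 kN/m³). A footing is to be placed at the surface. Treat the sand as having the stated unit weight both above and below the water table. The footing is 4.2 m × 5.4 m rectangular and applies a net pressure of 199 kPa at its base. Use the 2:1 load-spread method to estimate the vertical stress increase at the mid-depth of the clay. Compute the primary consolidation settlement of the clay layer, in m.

S_c ≈ 0.179 m

Mid-depth of clay below the ground surface: z = 3.5 + 6.7/2 = 6.85 m.
Total vertical stress at mid-clay: σ_v = 19.6×3.5 + 16.5×3.35 = 123.88 kPa.
Pore pressure: u = 9.81×(6.85 − 0) = 67.198 kPa.
Initial effective stress: σ'_0 = σ_v − u = 123.88 − 67.198 = 56.682 kPa.
Stress increase at mid-clay by the 2:1 spreading method:
Δσ = qBL/((B+z)(L+z)) = 199×4.2×5.4/((4.2+6.85)(5.4+6.85)) = 33.342 kPa
Final effective stress: σ'_f = 56.682 + 33.342 = 90.024 kPa.
σ'_f = 90.024 > σ'_p = 63.6 kPa, so the stress path crosses the preconsolidation pressure — recompression up to σ'_p, then virgin compression beyond:
S_c = H/(1+e₀)·[C_r·log₁₀(σ'_p/σ'_0) + C_c·log₁₀(σ'_f/σ'_p)]
    = 6.7/1.68 × [0.024×log₁₀(63.6/56.682) + 0.29×log₁₀(90.024/63.6)]
    = 3.9881 × [0.0012003 + 0.043761] = 0.1793 m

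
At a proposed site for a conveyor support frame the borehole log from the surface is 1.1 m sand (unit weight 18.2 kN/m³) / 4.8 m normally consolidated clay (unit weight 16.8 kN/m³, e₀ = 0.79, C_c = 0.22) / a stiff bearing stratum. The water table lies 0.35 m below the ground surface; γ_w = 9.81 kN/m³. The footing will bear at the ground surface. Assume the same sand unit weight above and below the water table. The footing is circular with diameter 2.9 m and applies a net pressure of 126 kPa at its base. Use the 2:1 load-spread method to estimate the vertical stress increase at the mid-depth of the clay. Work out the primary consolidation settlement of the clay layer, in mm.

S_c ≈ 162 mm

Mid-depth of clay below the ground surface: z = 1.1 + 4.8/2 = 3.5 m.
Total vertical stress at mid-clay: σ_v = 18.2×1.1 + 16.8×2.4 = 60.34 kPa.
Pore pressure: u = 9.81×(3.5 − 0.35) = 30.902 kPa.
Initial effective stress: σ'_0 = σ_v − u = 60.34 − 30.902 = 29.438 kPa.
Stress increase at mid-clay by the 2:1 spreading method:
Δσ ≈ qD²/(D+z)² = 126×2.9²/(2.9+3.5)² = 25.871 kPa
Final effective stress: σ'_f = σ'_0 + Δσ = 29.438 + 25.871 = 55.309 kPa.
Normally consolidated clay, so the full stress increment lies on the virgin compression line:
S_c = C_c·H/(1+e₀)·log₁₀(σ'_f/σ'_0) = 0.22×4.8/(1+0.79)×log₁₀(55.309/29.438)
    = 0.58994 × 0.27389 = 0.1616 m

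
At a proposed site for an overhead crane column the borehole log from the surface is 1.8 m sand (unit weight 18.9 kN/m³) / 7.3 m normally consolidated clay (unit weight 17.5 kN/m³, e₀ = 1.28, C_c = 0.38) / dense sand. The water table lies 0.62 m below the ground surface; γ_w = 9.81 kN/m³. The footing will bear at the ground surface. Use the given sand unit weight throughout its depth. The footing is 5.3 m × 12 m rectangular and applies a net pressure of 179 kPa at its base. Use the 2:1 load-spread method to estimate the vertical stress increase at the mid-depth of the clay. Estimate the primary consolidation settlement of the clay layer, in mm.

S_c ≈ 417 mm

Mid-depth of clay below the ground surface: z = 1.8 + 7.3/2 = 5.45 m.
Total vertical stress at mid-clay: σ_v = 18.9×1.8 + 17.5×3.65 = 97.895 kPa.
Pore pressure: u = 9.81×(5.45 − 0.62) = 47.382 kPa.
Initial effective stress: σ'_0 = σ_v − u = 97.895 − 47.382 = 50.513 kPa.
Stress increase at mid-clay by the 2:1 spreading method:
Δσ = qBL/((B+z)(L+z)) = 179×5.3×12/((5.3+5.45)(12+5.45)) = 60.688 kPa
Final effective stress: σ'_f = σ'_0 + Δσ = 50.513 + 60.688 = 111.2 kPa.
Normally consolidated clay, so the full stress increment lies on the virgin compression line:
S_c = C_c·H/(1+e₀)·log₁₀(σ'_f/σ'_0) = 0.38×7.3/(1+1.28)×log₁₀(111.2/50.513)
    = 1.2167 × 0.3427 = 0.417 m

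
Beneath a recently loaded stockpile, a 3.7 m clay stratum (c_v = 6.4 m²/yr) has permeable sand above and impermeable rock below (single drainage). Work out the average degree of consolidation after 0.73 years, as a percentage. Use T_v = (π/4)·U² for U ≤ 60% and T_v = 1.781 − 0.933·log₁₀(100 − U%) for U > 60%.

Drainage path length: H_d = H = 3.7 m (single drainage).
T_v = c_v·t/H_d² = 6.4×0.73/3.7² = 0.34127.
T_v = 0.34127 corresponds to the U > 60% branch:
U = 1 − 10^((1.781 − T_v)/0.933)/100 = 0.6508

U ≈ 65.1 %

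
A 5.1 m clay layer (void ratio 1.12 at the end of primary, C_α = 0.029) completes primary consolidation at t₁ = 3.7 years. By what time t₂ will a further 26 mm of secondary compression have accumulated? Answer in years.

t₂ ≈ 8.73 years

S_s = C_α·H/(1+e_p)·log₁₀(t₂/t₁) ⇒ log₁₀(t₂/t₁) = S_s·(1+e_p)/(C_α·H).
log₁₀(t₂/t₁) = 0.026 × (1+1.12) / (0.029×5.1) = 0.3727
t₂ = t₁ × 10^0.3727 = 3.7 × 2.359 = 8.727 years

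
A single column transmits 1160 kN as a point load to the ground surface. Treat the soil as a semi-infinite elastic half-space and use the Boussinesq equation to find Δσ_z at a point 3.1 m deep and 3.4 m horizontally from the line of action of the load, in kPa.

Δσ_z ≈ 8 kPa

Boussinesq vertical stress below a point load on an elastic half-space:
Δσ_z = 3P/(2πz²) · [1 + (r/z)²]^(−5/2)
r/z = 3.4/3.1 = 1.0968; [1+(r/z)²]^(−5/2) = 0.13884.
Δσ_z = 3×1160/(2π×3.1²) × 0.13884 = 57.634 × 0.13884 = 8.002 kPa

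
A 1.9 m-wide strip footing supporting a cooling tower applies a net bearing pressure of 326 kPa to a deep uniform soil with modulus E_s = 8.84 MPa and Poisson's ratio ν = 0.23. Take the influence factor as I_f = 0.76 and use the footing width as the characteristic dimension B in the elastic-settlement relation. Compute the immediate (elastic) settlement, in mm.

Immediate (elastic) settlement: S_e = q·B·(1−ν²)/E_s · I_f.
E_s = 8.84 MPa = 8840 kPa.
S_e = 326 × 1.9 × (1 − 0.23²) / 8840 × 0.76
    = 326 × 1.9 × 0.9471 / 8840 × 0.76
    = 0.05043 m = 50.43 mm

S_e ≈ 50.4 mm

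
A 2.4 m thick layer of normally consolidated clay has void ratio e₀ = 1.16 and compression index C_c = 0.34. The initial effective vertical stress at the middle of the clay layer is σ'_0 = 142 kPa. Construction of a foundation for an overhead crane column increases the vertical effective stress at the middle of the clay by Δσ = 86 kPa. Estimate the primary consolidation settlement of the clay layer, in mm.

S_c ≈ 77.7 mm

Final effective stress: σ'_f = σ'_0 + Δσ = 142 + 86 = 228 kPa.
Normally consolidated clay, so the full stress increment lies on the virgin compression line:
S_c = C_c·H/(1+e₀)·log₁₀(σ'_f/σ'_0) = 0.34×2.4/(1+1.16)×log₁₀(228/142)
    = 0.37778 × 0.20565 = 0.07769 m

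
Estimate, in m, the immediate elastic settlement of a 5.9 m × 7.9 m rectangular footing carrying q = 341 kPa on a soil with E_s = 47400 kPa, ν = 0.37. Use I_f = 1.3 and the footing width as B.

S_e ≈ 0.0476 m

Immediate (elastic) settlement: S_e = q·B·(1−ν²)/E_s · I_f.
S_e = 341 × 5.9 × (1 − 0.37²) / 47400 × 1.3
    = 341 × 5.9 × 0.8631 / 47400 × 1.3
    = 0.04762 m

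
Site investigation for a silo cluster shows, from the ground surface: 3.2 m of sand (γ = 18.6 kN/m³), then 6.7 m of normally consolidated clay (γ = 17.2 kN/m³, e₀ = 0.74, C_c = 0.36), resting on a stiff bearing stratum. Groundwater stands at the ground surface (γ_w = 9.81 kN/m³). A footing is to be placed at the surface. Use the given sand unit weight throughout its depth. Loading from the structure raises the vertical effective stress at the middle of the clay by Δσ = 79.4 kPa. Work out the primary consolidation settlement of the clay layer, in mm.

S_c ≈ 552 mm

Mid-depth of clay below the ground surface: z = 3.2 + 6.7/2 = 6.55 m.
Total vertical stress at mid-clay: σ_v = 18.6×3.2 + 17.2×3.35 = 117.14 kPa.
Pore pressure: u = 9.81×(6.55 − 0) = 64.255 kPa.
Initial effective stress: σ'_0 = σ_v − u = 117.14 − 64.255 = 52.885 kPa.
Final effective stress: σ'_f = σ'_0 + Δσ = 52.885 + 79.4 = 132.28 kPa.
Normally consolidated clay, so the full stress increment lies on the virgin compression line:
S_c = C_c·H/(1+e₀)·log₁₀(σ'_f/σ'_0) = 0.36×6.7/(1+0.74)×log₁₀(132.28/52.885)
    = 1.3862 × 0.39816 = 0.5519 m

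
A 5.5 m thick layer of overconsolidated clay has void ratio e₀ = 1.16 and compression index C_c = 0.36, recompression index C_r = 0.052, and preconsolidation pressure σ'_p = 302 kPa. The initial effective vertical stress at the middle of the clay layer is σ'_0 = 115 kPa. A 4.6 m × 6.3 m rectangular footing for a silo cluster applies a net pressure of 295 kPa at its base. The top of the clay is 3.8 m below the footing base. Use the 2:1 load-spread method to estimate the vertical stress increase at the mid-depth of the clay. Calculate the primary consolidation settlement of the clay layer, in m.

Mid-depth of clay below the footing base: z = 3.8 + 5.5/2 = 6.55 m.
Stress increase at mid-clay by the 2:1 spreading method:
Δσ = qBL/((B+z)(L+z)) = 295×4.6×6.3/((4.6+6.55)(6.3+6.55)) = 59.668 kPa
Final effective stress: σ'_f = 115 + 59.668 = 174.67 kPa.
σ'_f = 174.67 ≤ σ'_p = 302 kPa, so the clay remains overconsolidated and only the recompression index applies:
S_c = C_r·H/(1+e₀)·log₁₀(σ'_f/σ'_0) = 0.052×5.5/2.16×log₁₀(174.67/115)
    = 0.13241 × 0.18152 = 0.02403 m

S_c ≈ 0.024 m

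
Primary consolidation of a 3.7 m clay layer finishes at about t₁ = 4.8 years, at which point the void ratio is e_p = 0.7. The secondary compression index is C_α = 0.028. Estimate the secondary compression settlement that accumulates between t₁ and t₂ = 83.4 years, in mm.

Secondary compression: S_s = C_α·H/(1+e_p)·log₁₀(t₂/t₁)
S_s = 0.028×3.7/(1+0.7)×log₁₀(83.4/4.8)
    = 0.06094 × 1.24 = 0.07556 m

S_s ≈ 75.6 mm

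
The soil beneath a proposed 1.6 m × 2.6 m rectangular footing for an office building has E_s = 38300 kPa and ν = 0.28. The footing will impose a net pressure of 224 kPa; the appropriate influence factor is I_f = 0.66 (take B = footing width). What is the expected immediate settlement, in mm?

S_e ≈ 5.69 mm

Immediate (elastic) settlement: S_e = q·B·(1−ν²)/E_s · I_f.
S_e = 224 × 1.6 × (1 − 0.28²) / 38300 × 0.66
    = 224 × 1.6 × 0.9216 / 38300 × 0.66
    = 0.005692 m = 5.692 mm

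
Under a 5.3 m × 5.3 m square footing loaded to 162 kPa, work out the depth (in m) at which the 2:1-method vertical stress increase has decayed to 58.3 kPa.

z ≈ 3.53 m

2:1 spreading — at depth z the loaded area has grown by z in each plan dimension:
qB²/(B+z)² = Δσ_z ⇒ z = B(√(q/Δσ_z) − 1) = 5.3×(√(162/58.3) − 1) = 3.535 m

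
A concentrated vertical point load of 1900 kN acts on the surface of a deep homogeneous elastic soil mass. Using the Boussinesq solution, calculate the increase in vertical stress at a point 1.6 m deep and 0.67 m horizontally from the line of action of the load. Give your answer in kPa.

Δσ_z ≈ 237 kPa

Boussinesq vertical stress below a point load on an elastic half-space:
Δσ_z = 3P/(2πz²) · [1 + (r/z)²]^(−5/2)
r/z = 0.67/1.6 = 0.41875; [1+(r/z)²]^(−5/2) = 0.6677.
Δσ_z = 3×1900/(2π×1.6²) × 0.6677 = 354.37 × 0.6677 = 236.6 kPa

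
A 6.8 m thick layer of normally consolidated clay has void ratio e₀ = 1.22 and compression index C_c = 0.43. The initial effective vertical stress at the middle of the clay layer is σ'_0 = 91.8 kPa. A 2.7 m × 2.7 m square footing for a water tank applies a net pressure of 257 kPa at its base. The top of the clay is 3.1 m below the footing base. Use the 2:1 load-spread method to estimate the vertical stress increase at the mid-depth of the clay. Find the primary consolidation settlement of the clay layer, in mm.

S_c ≈ 124 mm

Mid-depth of clay below the footing base: z = 3.1 + 6.8/2 = 6.5 m.
Stress increase at mid-clay by the 2:1 spreading method:
Δσ = qBL/((B+z)(L+z)) = 257×2.7×2.7/((2.7+6.5)(2.7+6.5)) = 22.135 kPa
Final effective stress: σ'_f = σ'_0 + Δσ = 91.8 + 22.135 = 113.94 kPa.
Normally consolidated clay, so the full stress increment lies on the virgin compression line:
S_c = C_c·H/(1+e₀)·log₁₀(σ'_f/σ'_0) = 0.43×6.8/(1+1.22)×log₁₀(113.94/91.8)
    = 1.3171 × 0.093834 = 0.1236 m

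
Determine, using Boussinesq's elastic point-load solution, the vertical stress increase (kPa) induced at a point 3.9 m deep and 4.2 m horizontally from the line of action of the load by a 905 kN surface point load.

Boussinesq vertical stress below a point load on an elastic half-space:
Δσ_z = 3P/(2πz²) · [1 + (r/z)²]^(−5/2)
r/z = 4.2/3.9 = 1.0769; [1+(r/z)²]^(−5/2) = 0.14588.
Δσ_z = 3×905/(2π×3.9²) × 0.14588 = 28.409 × 0.14588 = 4.144 kPa

Δσ_z ≈ 4.14 kPa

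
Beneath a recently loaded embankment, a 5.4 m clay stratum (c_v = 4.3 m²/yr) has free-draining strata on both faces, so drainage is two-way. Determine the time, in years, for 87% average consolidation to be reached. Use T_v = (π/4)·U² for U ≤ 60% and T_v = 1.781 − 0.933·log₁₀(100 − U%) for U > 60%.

Drainage path length: H_d = H/2 = 2.7 m (double drainage).
U > 60%: T_v = 1.781 − 0.933·log₁₀(100 − 87) = 0.74169.
t = T_v·H_d²/c_v = 0.74169×2.7²/4.3 = 1.257 years.

t ≈ 1.26 years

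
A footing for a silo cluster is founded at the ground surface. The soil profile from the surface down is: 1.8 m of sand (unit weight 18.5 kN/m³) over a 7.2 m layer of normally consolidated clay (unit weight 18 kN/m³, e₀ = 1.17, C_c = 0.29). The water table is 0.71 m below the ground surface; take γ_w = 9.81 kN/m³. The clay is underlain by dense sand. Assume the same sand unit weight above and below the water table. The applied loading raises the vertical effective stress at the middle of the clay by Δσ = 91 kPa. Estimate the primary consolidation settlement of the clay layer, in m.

S_c ≈ 0.422 m

Mid-depth of clay below the ground surface: z = 1.8 + 7.2/2 = 5.4 m.
Total vertical stress at mid-clay: σ_v = 18.5×1.8 + 18×3.6 = 98.1 kPa.
Pore pressure: u = 9.81×(5.4 − 0.71) = 46.009 kPa.
Initial effective stress: σ'_0 = σ_v − u = 98.1 − 46.009 = 52.091 kPa.
Final effective stress: σ'_f = σ'_0 + Δσ = 52.091 + 91 = 143.09 kPa.
Normally consolidated clay, so the full stress increment lies on the virgin compression line:
S_c = C_c·H/(1+e₀)·log₁₀(σ'_f/σ'_0) = 0.29×7.2/(1+1.17)×log₁₀(143.09/52.091)
    = 0.96221 × 0.43885 = 0.4223 m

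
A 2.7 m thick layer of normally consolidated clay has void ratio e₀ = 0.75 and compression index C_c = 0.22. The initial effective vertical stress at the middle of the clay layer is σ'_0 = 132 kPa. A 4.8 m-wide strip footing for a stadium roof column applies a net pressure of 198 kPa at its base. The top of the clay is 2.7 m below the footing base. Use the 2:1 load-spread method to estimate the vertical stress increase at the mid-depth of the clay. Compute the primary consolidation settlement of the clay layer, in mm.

S_c ≈ 87.8 mm

Mid-depth of clay below the footing base: z = 2.7 + 2.7/2 = 4.05 m.
Stress increase at mid-clay by the 2:1 spreading method:
Δσ = qB/(B+z) = 198×4.8/(4.8+4.05) = 107.39 kPa
Final effective stress: σ'_f = σ'_0 + Δσ = 132 + 107.39 = 239.39 kPa.
Normally consolidated clay, so the full stress increment lies on the virgin compression line:
S_c = C_c·H/(1+e₀)·log₁₀(σ'_f/σ'_0) = 0.22×2.7/(1+0.75)×log₁₀(239.39/132)
    = 0.33943 × 0.25853 = 0.08775 m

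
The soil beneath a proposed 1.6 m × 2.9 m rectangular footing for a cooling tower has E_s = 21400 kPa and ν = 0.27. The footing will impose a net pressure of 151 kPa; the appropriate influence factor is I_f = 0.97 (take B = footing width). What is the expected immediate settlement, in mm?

Immediate (elastic) settlement: S_e = q·B·(1−ν²)/E_s · I_f.
S_e = 151 × 1.6 × (1 − 0.27²) / 21400 × 0.97
    = 151 × 1.6 × 0.9271 / 21400 × 0.97
    = 0.01015 m = 10.15 mm

S_e ≈ 10.2 mm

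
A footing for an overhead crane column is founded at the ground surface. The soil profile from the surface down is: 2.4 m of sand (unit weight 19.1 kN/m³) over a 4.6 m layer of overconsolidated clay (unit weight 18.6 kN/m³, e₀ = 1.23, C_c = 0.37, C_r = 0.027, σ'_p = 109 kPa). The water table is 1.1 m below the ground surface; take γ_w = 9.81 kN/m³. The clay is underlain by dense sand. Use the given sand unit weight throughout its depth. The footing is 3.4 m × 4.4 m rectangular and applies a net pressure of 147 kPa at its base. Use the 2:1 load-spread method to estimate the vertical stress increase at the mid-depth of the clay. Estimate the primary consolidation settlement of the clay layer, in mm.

S_c ≈ 10.8 mm

Mid-depth of clay below the ground surface: z = 2.4 + 4.6/2 = 4.7 m.
Total vertical stress at mid-clay: σ_v = 19.1×2.4 + 18.6×2.3 = 88.62 kPa.
Pore pressure: u = 9.81×(4.7 − 1.1) = 35.316 kPa.
Initial effective stress: σ'_0 = σ_v − u = 88.62 − 35.316 = 53.304 kPa.
Stress increase at mid-clay by the 2:1 spreading method:
Δσ = qBL/((B+z)(L+z)) = 147×3.4×4.4/((3.4+4.7)(4.4+4.7)) = 29.835 kPa
Final effective stress: σ'_f = 53.304 + 29.835 = 83.139 kPa.
σ'_f = 83.139 ≤ σ'_p = 109 kPa, so the clay remains overconsolidated and only the recompression index applies:
S_c = C_r·H/(1+e₀)·log₁₀(σ'_f/σ'_0) = 0.027×4.6/2.23×log₁₀(83.139/53.304)
    = 0.055696 × 0.19304 = 0.01075 m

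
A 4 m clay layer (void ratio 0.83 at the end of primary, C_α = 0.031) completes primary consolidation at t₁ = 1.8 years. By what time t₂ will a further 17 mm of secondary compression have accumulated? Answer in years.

S_s = C_α·H/(1+e_p)·log₁₀(t₂/t₁) ⇒ log₁₀(t₂/t₁) = S_s·(1+e_p)/(C_α·H).
log₁₀(t₂/t₁) = 0.017 × (1+0.83) / (0.031×4) = 0.2509
t₂ = t₁ × 10^0.2509 = 1.8 × 1.782 = 3.207 years

t₂ ≈ 3.21 years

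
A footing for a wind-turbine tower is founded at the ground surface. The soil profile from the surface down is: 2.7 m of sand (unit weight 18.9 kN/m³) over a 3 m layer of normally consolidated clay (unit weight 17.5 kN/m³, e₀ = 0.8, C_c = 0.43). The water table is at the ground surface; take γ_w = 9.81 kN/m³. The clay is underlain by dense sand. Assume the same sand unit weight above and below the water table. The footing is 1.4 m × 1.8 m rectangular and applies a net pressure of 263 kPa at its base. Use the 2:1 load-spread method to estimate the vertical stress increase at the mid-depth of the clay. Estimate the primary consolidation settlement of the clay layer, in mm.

Mid-depth of clay below the ground surface: z = 2.7 + 3/2 = 4.2 m.
Total vertical stress at mid-clay: σ_v = 18.9×2.7 + 17.5×1.5 = 77.28 kPa.
Pore pressure: u = 9.81×(4.2 − 0) = 41.202 kPa.
Initial effective stress: σ'_0 = σ_v − u = 77.28 − 41.202 = 36.078 kPa.
Stress increase at mid-clay by the 2:1 spreading method:
Δσ = qBL/((B+z)(L+z)) = 263×1.4×1.8/((1.4+4.2)(1.8+4.2)) = 19.725 kPa
Final effective stress: σ'_f = σ'_0 + Δσ = 36.078 + 19.725 = 55.803 kPa.
Normally consolidated clay, so the full stress increment lies on the virgin compression line:
S_c = C_c·H/(1+e₀)·log₁₀(σ'_f/σ'_0) = 0.43×3/(1+0.8)×log₁₀(55.803/36.078)
    = 0.71667 × 0.18942 = 0.1358 m

S_c ≈ 136 mm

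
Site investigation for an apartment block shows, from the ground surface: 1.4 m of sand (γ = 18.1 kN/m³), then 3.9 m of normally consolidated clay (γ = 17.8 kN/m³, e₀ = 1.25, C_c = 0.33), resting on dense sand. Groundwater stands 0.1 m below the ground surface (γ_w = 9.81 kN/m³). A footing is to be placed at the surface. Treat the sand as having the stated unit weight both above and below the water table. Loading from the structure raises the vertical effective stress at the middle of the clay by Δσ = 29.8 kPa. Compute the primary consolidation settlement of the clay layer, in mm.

Mid-depth of clay below the ground surface: z = 1.4 + 3.9/2 = 3.35 m.
Total vertical stress at mid-clay: σ_v = 18.1×1.4 + 17.8×1.95 = 60.05 kPa.
Pore pressure: u = 9.81×(3.35 − 0.1) = 31.883 kPa.
Initial effective stress: σ'_0 = σ_v − u = 60.05 − 31.883 = 28.167 kPa.
Final effective stress: σ'_f = σ'_0 + Δσ = 28.167 + 29.8 = 57.967 kPa.
Normally consolidated clay, so the full stress increment lies on the virgin compression line:
S_c = C_c·H/(1+e₀)·log₁₀(σ'_f/σ'_0) = 0.33×3.9/(1+1.25)×log₁₀(57.967/28.167)
    = 0.572 × 0.31344 = 0.1793 m

S_c ≈ 179 mm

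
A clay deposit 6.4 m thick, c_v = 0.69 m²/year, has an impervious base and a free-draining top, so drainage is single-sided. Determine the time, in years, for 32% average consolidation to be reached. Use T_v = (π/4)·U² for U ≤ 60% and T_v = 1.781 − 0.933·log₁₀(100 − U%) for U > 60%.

t ≈ 4.77 years

Drainage path length: H_d = H = 6.4 m (single drainage).
U ≤ 60%: T_v = (π/4)·U² = (π/4)×0.32² = 0.080425.
t = T_v·H_d²/c_v = 0.080425×6.4²/0.69 = 4.774 years.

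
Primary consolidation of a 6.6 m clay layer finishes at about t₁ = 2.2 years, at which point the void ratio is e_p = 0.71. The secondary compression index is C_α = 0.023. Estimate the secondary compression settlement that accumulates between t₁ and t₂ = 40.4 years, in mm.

Secondary compression: S_s = C_α·H/(1+e_p)·log₁₀(t₂/t₁)
S_s = 0.023×6.6/(1+0.71)×log₁₀(40.4/2.2)
    = 0.08877 × 1.264 = 0.1122 m

S_s ≈ 112 mm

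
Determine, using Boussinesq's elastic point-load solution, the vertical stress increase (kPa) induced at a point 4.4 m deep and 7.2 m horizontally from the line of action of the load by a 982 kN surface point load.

Boussinesq vertical stress below a point load on an elastic half-space:
Δσ_z = 3P/(2πz²) · [1 + (r/z)²]^(−5/2)
r/z = 7.2/4.4 = 1.6364; [1+(r/z)²]^(−5/2) = 0.038553.
Δσ_z = 3×982/(2π×4.4²) × 0.038553 = 24.219 × 0.038553 = 0.9337 kPa

Δσ_z ≈ 0.934 kPa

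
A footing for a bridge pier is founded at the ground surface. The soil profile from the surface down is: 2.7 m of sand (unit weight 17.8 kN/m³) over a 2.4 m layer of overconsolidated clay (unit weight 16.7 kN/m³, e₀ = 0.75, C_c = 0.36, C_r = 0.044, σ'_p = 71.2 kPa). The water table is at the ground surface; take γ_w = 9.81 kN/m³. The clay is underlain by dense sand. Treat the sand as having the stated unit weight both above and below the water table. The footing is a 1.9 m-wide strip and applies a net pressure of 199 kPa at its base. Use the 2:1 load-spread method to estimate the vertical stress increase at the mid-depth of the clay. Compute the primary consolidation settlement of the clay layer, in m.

S_c ≈ 0.0847 m

Mid-depth of clay below the ground surface: z = 2.7 + 2.4/2 = 3.9 m.
Total vertical stress at mid-clay: σ_v = 17.8×2.7 + 16.7×1.2 = 68.1 kPa.
Pore pressure: u = 9.81×(3.9 − 0) = 38.259 kPa.
Initial effective stress: σ'_0 = σ_v − u = 68.1 − 38.259 = 29.841 kPa.
Stress increase at mid-clay by the 2:1 spreading method:
Δσ = qB/(B+z) = 199×1.9/(1.9+3.9) = 65.19 kPa
Final effective stress: σ'_f = 29.841 + 65.19 = 95.031 kPa.
σ'_f = 95.031 > σ'_p = 71.2 kPa, so the stress path crosses the preconsolidation pressure — recompression up to σ'_p, then virgin compression beyond:
S_c = H/(1+e₀)·[C_r·log₁₀(σ'_p/σ'_0) + C_c·log₁₀(σ'_f/σ'_p)]
    = 2.4/1.75 × [0.044×log₁₀(71.2/29.841) + 0.36×log₁₀(95.031/71.2)]
    = 1.3714 × [0.016617 + 0.045139] = 0.08469 m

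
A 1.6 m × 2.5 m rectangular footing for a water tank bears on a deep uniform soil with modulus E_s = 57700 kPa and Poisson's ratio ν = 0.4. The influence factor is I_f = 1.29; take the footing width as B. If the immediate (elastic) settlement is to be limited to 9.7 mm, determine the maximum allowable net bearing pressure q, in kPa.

q ≈ 323 kPa

S_e = q·B·(1−ν²)/E_s · I_f  ⇒  q = S_e·E_s / (B·(1−ν²)·I_f).
q = 0.0097 × 57700 / (1.6 × 0.84 × 1.29) = 322.8 kPa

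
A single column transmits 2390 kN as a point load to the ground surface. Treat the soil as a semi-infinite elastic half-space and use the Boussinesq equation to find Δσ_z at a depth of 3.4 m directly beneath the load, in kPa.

Boussinesq vertical stress below a point load on an elastic half-space:
Δσ_z = 3P/(2πz²) · [1 + (r/z)²]^(−5/2)
r/z = 0/3.4 = 0; [1+(r/z)²]^(−5/2) = 1.
Δσ_z = 3×2390/(2π×3.4²) × 1 = 98.715 × 1 = 98.72 kPa

Δσ_z ≈ 98.7 kPa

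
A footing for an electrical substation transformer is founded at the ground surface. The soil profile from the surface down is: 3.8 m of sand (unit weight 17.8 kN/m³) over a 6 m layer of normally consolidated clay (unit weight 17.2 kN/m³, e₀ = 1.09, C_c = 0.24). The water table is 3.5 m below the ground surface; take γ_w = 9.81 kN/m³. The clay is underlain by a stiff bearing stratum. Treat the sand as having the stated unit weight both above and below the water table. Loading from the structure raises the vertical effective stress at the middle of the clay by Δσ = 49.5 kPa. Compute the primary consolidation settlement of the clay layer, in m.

S_c ≈ 0.135 m

Mid-depth of clay below the ground surface: z = 3.8 + 6/2 = 6.8 m.
Total vertical stress at mid-clay: σ_v = 17.8×3.8 + 17.2×3 = 119.24 kPa.
Pore pressure: u = 9.81×(6.8 − 3.5) = 32.373 kPa.
Initial effective stress: σ'_0 = σ_v − u = 119.24 − 32.373 = 86.867 kPa.
Final effective stress: σ'_f = σ'_0 + Δσ = 86.867 + 49.5 = 136.37 kPa.
Normally consolidated clay, so the full stress increment lies on the virgin compression line:
S_c = C_c·H/(1+e₀)·log₁₀(σ'_f/σ'_0) = 0.24×6/(1+1.09)×log₁₀(136.37/86.867)
    = 0.689 × 0.19586 = 0.1349 m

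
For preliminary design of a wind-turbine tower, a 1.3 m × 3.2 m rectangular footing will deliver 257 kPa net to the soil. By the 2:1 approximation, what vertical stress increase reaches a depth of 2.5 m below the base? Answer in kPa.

By the 2:1 method the load spreads at 1 horizontal : 2 vertical, so at depth z the loaded area has grown by z in each plan dimension:
Δσ = qBL/((B+z)(L+z)) = 257×1.3×3.2/((1.3+2.5)(3.2+2.5)) = 49.359 kPa

Δσ_z ≈ 49.4 kPa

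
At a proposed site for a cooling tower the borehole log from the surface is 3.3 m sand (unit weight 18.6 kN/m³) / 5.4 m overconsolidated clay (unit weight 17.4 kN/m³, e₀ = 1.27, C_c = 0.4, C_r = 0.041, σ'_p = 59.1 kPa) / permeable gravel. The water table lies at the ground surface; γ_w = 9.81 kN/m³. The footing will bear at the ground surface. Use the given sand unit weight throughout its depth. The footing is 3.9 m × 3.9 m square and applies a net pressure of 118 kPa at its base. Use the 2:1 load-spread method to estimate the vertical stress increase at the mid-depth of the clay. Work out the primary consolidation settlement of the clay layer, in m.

Mid-depth of clay below the ground surface: z = 3.3 + 5.4/2 = 6 m.
Total vertical stress at mid-clay: σ_v = 18.6×3.3 + 17.4×2.7 = 108.36 kPa.
Pore pressure: u = 9.81×(6 − 0) = 58.86 kPa.
Initial effective stress: σ'_0 = σ_v − u = 108.36 − 58.86 = 49.5 kPa.
Stress increase at mid-clay by the 2:1 spreading method:
Δσ = qBL/((B+z)(L+z)) = 118×3.9×3.9/((3.9+6)(3.9+6)) = 18.312 kPa
Final effective stress: σ'_f = 49.5 + 18.312 = 67.812 kPa.
σ'_f = 67.812 > σ'_p = 59.1 kPa, so the stress path crosses the preconsolidation pressure — recompression up to σ'_p, then virgin compression beyond:
S_c = H/(1+e₀)·[C_r·log₁₀(σ'_p/σ'_0) + C_c·log₁₀(σ'_f/σ'_p)]
    = 5.4/2.27 × [0.041×log₁₀(59.1/49.5) + 0.4×log₁₀(67.812/59.1)]
    = 2.3789 × [0.0031563 + 0.023888] = 0.06434 m

S_c ≈ 0.0643 m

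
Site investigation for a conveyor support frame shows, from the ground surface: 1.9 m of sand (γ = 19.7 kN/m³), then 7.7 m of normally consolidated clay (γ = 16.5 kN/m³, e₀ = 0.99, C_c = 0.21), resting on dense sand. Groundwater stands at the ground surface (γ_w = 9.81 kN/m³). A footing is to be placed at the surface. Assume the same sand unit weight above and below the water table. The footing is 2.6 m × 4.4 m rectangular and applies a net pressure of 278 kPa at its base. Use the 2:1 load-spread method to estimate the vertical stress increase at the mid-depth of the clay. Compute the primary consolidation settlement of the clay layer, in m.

Mid-depth of clay below the ground surface: z = 1.9 + 7.7/2 = 5.75 m.
Total vertical stress at mid-clay: σ_v = 19.7×1.9 + 16.5×3.85 = 100.95 kPa.
Pore pressure: u = 9.81×(5.75 − 0) = 56.408 kPa.
Initial effective stress: σ'_0 = σ_v − u = 100.95 − 56.408 = 44.542 kPa.
Stress increase at mid-clay by the 2:1 spreading method:
Δσ = qBL/((B+z)(L+z)) = 278×2.6×4.4/((2.6+5.75)(4.4+5.75)) = 37.525 kPa
Final effective stress: σ'_f = σ'_0 + Δσ = 44.542 + 37.525 = 82.067 kPa.
Normally consolidated clay, so the full stress increment lies on the virgin compression line:
S_c = C_c·H/(1+e₀)·log₁₀(σ'_f/σ'_0) = 0.21×7.7/(1+0.99)×log₁₀(82.067/44.542)
    = 0.81256 × 0.2654 = 0.2157 m

S_c ≈ 0.216 m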